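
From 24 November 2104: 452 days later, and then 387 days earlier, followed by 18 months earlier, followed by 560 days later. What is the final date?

February 7, 2105

Advancing 452 days from November 24, 2104:
November has 30 days, so 30 − 24 = 6 days remain after November 24, 2104; 452 − 6 = 446 left.
December 2104 has 31 days: 446 − 31 = 415 left.
January 2105 has 31 days: 415 − 31 = 384 left.
February 2105 has 28 days (2105 is not a leap year): 384 − 28 = 356 left.
March 2105 has 31 days: 356 − 31 = 325 left.
April 2105 has 30 days: 325 − 30 = 295 left.
May 2105 has 31 days: 295 − 31 = 264 left.
June 2105 has 30 days: 264 − 30 = 234 left.
July 2105 has 31 days: 234 − 31 = 203 left.
August 2105 has 31 days: 203 − 31 = 172 left.
September 2105 has 30 days: 172 − 30 = 142 left.
October 2105 has 31 days: 142 − 31 = 111 left.
November 2105 has 30 days: 111 − 30 = 81 left.
December 2105 has 31 days: 81 − 31 = 50 left.
January 2106 has 31 days: 50 − 31 = 19 left.
19 days into February 2106 → February 19, 2106.
Counting back 387 days from February 19, 2106:
Going back 19 days from February 19, 2106 reaches the end of the previous month; 387 − 19 = 368 left.
January 2106 has 31 days: 368 − 31 = 337 left.
December 2105 has 31 days: 337 − 31 = 306 left.
November 2105 has 30 days: 306 − 30 = 276 left.
October 2105 has 31 days: 276 − 31 = 245 left.
September 2105 has 30 days: 245 − 30 = 215 left.
August 2105 has 31 days: 215 − 31 = 184 left.
July 2105 has 31 days: 184 − 31 = 153 left.
June 2105 has 30 days: 153 − 30 = 123 left.
May 2105 has 31 days: 123 − 31 = 92 left.
April 2105 has 30 days: 92 − 30 = 62 left.
March 2105 has 31 days: 62 − 31 = 31 left.
February 2105 has 28 days (2105 is not a leap year): 31 − 28 = 3 left.
January 2105 has 31 days; 31 − 3 = 28 → January 28, 2105.
Subtracting 18 months from January 28, 2105:
month 1 − 18 = -17, which is month 7 of year 2103 → July 2103.
Day 28 is valid in July, giving July 28, 2103.
Advancing 560 days from July 28, 2103:
July has 31 days, so 31 − 28 = 3 days remain after July 28, 2103; 560 − 3 = 557 left.
August 2103 has 31 days: 557 − 31 = 526 left.
September 2103 has 30 days: 526 − 30 = 496 left.
October 2103 has 31 days: 496 − 31 = 465 left.
November 2103 has 30 days: 465 − 30 = 435 left.
December 2103 has 31 days: 435 − 31 = 404 left.
January 2104 has 31 days: 404 − 31 = 373 left.
February 2104 has 29 days (2104 is a leap year): 373 − 29 = 344 left.
March 2104 has 31 days: 344 − 31 = 313 left.
April 2104 has 30 days: 313 − 30 = 283 left.
May 2104 has 31 days: 283 − 31 = 252 left.
June 2104 has 30 days: 252 − 30 = 222 left.
July 2104 has 31 days: 222 − 31 = 191 left.
August 2104 has 31 days: 191 − 31 = 160 left.
September 2104 has 30 days: 160 − 30 = 130 left.
October 2104 has 31 days: 130 − 31 = 99 left.
November 2104 has 30 days: 99 − 30 = 69 left.
December 2104 has 31 days: 69 − 31 = 38 left.
January 2105 has 31 days: 38 − 31 = 7 left.
7 days into February 2105 → February 7, 2105.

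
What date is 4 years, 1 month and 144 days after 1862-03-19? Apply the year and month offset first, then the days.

Adding 4 years, 1 month and 144 days from March 19, 1862: first the month/year part, then the days.
+4 years → 1866; month 3 + 1 = 4 → April 1866.
Day 19 is valid in April, giving April 19, 1866.
Now add 144 days from April 19, 1866.
April has 30 days, so 30 − 19 = 11 days remain after April 19, 1866; 144 − 11 = 133 left.
May 1866 has 31 days: 133 − 31 = 102 left.
June 1866 has 30 days: 102 − 30 = 72 left.
July 1866 has 31 days: 72 − 31 = 41 left.
August 1866 has 31 days: 41 − 31 = 10 left.
10 days into September 1866 → September 10, 1866.

September 10, 1866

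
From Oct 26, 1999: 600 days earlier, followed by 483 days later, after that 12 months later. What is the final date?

Going back 600 days from October 26, 1999:
Going back 26 days from October 26, 1999 reaches the end of the previous month; 600 − 26 = 574 left.
September 1999 has 30 days: 574 − 30 = 544 left.
August 1999 has 31 days: 544 − 31 = 513 left.
July 1999 has 31 days: 513 − 31 = 482 left.
June 1999 has 30 days: 482 − 30 = 452 left.
May 1999 has 31 days: 452 − 31 = 421 left.
April 1999 has 30 days: 421 − 30 = 391 left.
March 1999 has 31 days: 391 − 31 = 360 left.
February 1999 has 28 days (1999 is not a leap year): 360 − 28 = 332 left.
January 1999 has 31 days: 332 − 31 = 301 left.
December 1998 has 31 days: 301 − 31 = 270 left.
November 1998 has 30 days: 270 − 30 = 240 left.
October 1998 has 31 days: 240 − 31 = 209 left.
September 1998 has 30 days: 209 − 30 = 179 left.
August 1998 has 31 days: 179 − 31 = 148 left.
July 1998 has 31 days: 148 − 31 = 117 left.
June 1998 has 30 days: 117 − 30 = 87 left.
May 1998 has 31 days: 87 − 31 = 56 left.
April 1998 has 30 days: 56 − 30 = 26 left.
March 1998 has 31 days; 31 − 26 = 5 → March 5, 1998.
Counting forward 483 days from March 5, 1998:
March has 31 days, so 31 − 5 = 26 days remain after March 5, 1998; 483 − 26 = 457 left.
April 1998 has 30 days: 457 − 30 = 427 left.
May 1998 has 31 days: 427 − 31 = 396 left.
June 1998 has 30 days: 396 − 30 = 366 left.
July 1998 has 31 days: 366 − 31 = 335 left.
August 1998 has 31 days: 335 − 31 = 304 left.
September 1998 has 30 days: 304 − 30 = 274 left.
October 1998 has 31 days: 274 − 31 = 243 left.
November 1998 has 30 days: 243 − 30 = 213 left.
December 1998 has 31 days: 213 − 31 = 182 left.
January 1999 has 31 days: 182 − 31 = 151 left.
February 1999 has 28 days (1999 is not a leap year): 151 − 28 = 123 left.
March 1999 has 31 days: 123 − 31 = 92 left.
April 1999 has 30 days: 92 − 30 = 62 left.
May 1999 has 31 days: 62 − 31 = 31 left.
June 1999 has 30 days: 31 − 30 = 1 left.
1 day into July 1999 → July 1, 1999.
Advancing 12 months from July 1, 1999:
month 7 + 12 = 19, which is month 7 of year 2000 → July 2000.
Day 1 is valid in July, giving July 1, 2000.

July 1, 2000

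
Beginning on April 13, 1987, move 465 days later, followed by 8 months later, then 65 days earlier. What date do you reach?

Adding 465 days from April 13, 1987:
April has 30 days, so 30 − 13 = 17 days remain after April 13, 1987; 465 − 17 = 448 left.
May 1987 has 31 days: 448 − 31 = 417 left.
June 1987 has 30 days: 417 − 30 = 387 left.
July 1987 has 31 days: 387 − 31 = 356 left.
August 1987 has 31 days: 356 − 31 = 325 left.
September 1987 has 30 days: 325 − 30 = 295 left.
October 1987 has 31 days: 295 − 31 = 264 left.
November 1987 has 30 days: 264 − 30 = 234 left.
December 1987 has 31 days: 234 − 31 = 203 left.
January 1988 has 31 days: 203 − 31 = 172 left.
February 1988 has 29 days (1988 is a leap year): 172 − 29 = 143 left.
March 1988 has 31 days: 143 − 31 = 112 left.
April 1988 has 30 days: 112 − 30 = 82 left.
May 1988 has 31 days: 82 − 31 = 51 left.
June 1988 has 30 days: 51 − 30 = 21 left.
21 days into July 1988 → July 21, 1988.
Adding 8 months from July 21, 1988:
month 7 + 8 = 15, which is month 3 of year 1989 → March 1989.
Day 21 is valid in March, giving March 21, 1989.
Subtracting 65 days from March 21, 1989:
Going back 21 days from March 21, 1989 reaches the end of the previous month; 65 − 21 = 44 left.
February 1989 has 28 days (1989 is not a leap year): 44 − 28 = 16 left.
January 1989 has 31 days; 31 − 16 = 15 → January 15, 1989.

January 15, 1989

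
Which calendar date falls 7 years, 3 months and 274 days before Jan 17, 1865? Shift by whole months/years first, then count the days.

Counting back 7 years, 3 months and 274 days from January 17, 1865: first the month/year part, then the days.
-7 years → 1858; month 1 − 3 = -2, which is month 10 of year 1857 → October 1857.
Day 17 is valid in October, giving October 17, 1857.
Now subtract 274 days from October 17, 1857.
Going back 17 days from October 17, 1857 reaches the end of the previous month; 274 − 17 = 257 left.
September 1857 has 30 days: 257 − 30 = 227 left.
August 1857 has 31 days: 227 − 31 = 196 left.
July 1857 has 31 days: 196 − 31 = 165 left.
June 1857 has 30 days: 165 − 30 = 135 left.
May 1857 has 31 days: 135 − 31 = 104 left.
April 1857 has 30 days: 104 − 30 = 74 left.
March 1857 has 31 days: 74 − 31 = 43 left.
February 1857 has 28 days (1857 is not a leap year): 43 − 28 = 15 left.
January 1857 has 31 days; 31 − 15 = 16 → January 16, 1857.

January 16, 1857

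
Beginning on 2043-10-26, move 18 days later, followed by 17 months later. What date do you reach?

Counting forward 18 days from October 26, 2043:
October has 31 days, so 31 − 26 = 5 days remain after October 26, 2043; 18 − 5 = 13 left.
13 days into November 2043 → November 13, 2043.
Adding 17 months from November 13, 2043:
month 11 + 17 = 28, which is month 4 of year 2045 → April 2045.
Day 13 is valid in April, giving April 13, 2045.

April 13, 2045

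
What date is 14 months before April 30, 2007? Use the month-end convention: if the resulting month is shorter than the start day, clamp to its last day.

February 28, 2006

Counting back 14 months from April 30, 2007.
month 4 − 14 = -10, which is month 2 of year 2006 → February 2006.
February 2006 has only 28 days (2006 is not a leap year — relevant if February), and the start was day 30, so the date clamps to February 28, 2006.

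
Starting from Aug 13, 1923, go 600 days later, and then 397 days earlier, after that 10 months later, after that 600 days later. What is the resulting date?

Adding 600 days from August 13, 1923:
August has 31 days, so 31 − 13 = 18 days remain after August 13, 1923; 600 − 18 = 582 left.
September 1923 has 30 days: 582 − 30 = 552 left.
October 1923 has 31 days: 552 − 31 = 521 left.
November 1923 has 30 days: 521 − 30 = 491 left.
December 1923 has 31 days: 491 − 31 = 460 left.
January 1924 has 31 days: 460 − 31 = 429 left.
February 1924 has 29 days (1924 is a leap year): 429 − 29 = 400 left.
March 1924 has 31 days: 400 − 31 = 369 left.
April 1924 has 30 days: 369 − 30 = 339 left.
May 1924 has 31 days: 339 − 31 = 308 left.
June 1924 has 30 days: 308 − 30 = 278 left.
July 1924 has 31 days: 278 − 31 = 247 left.
August 1924 has 31 days: 247 − 31 = 216 left.
September 1924 has 30 days: 216 − 30 = 186 left.
October 1924 has 31 days: 186 − 31 = 155 left.
November 1924 has 30 days: 155 − 30 = 125 left.
December 1924 has 31 days: 125 − 31 = 94 left.
January 1925 has 31 days: 94 − 31 = 63 left.
February 1925 has 28 days (1925 is not a leap year): 63 − 28 = 35 left.
March 1925 has 31 days: 35 − 31 = 4 left.
4 days into April 1925 → April 4, 1925.
Counting back 397 days from April 4, 1925:
Going back 4 days from April 4, 1925 reaches the end of the previous month; 397 − 4 = 393 left.
March 1925 has 31 days: 393 − 31 = 362 left.
February 1925 has 28 days (1925 is not a leap year): 362 − 28 = 334 left.
January 1925 has 31 days: 334 − 31 = 303 left.
December 1924 has 31 days: 303 − 31 = 272 left.
November 1924 has 30 days: 272 − 30 = 242 left.
October 1924 has 31 days: 242 − 31 = 211 left.
September 1924 has 30 days: 211 − 30 = 181 left.
August 1924 has 31 days: 181 − 31 = 150 left.
July 1924 has 31 days: 150 − 31 = 119 left.
June 1924 has 30 days: 119 − 30 = 89 left.
May 1924 has 31 days: 89 − 31 = 58 left.
April 1924 has 30 days: 58 − 30 = 28 left.
March 1924 has 31 days; 31 − 28 = 3 → March 3, 1924.
Counting forward 10 months from March 3, 1924:
month 3 + 10 = 13, which is month 1 of year 1925 → January 1925.
Day 3 is valid in January, giving January 3, 1925.
Advancing 600 days from January 3, 1925:
January has 31 days, so 31 − 3 = 28 days remain after January 3, 1925; 600 − 28 = 572 left.
February 1925 has 28 days (1925 is not a leap year): 572 − 28 = 544 left.
March 1925 has 31 days: 544 − 31 = 513 left.
April 1925 has 30 days: 513 − 30 = 483 left.
May 1925 has 31 days: 483 − 31 = 452 left.
June 1925 has 30 days: 452 − 30 = 422 left.
July 1925 has 31 days: 422 − 31 = 391 left.
August 1925 has 31 days: 391 − 31 = 360 left.
September 1925 has 30 days: 360 − 30 = 330 left.
October 1925 has 31 days: 330 − 31 = 299 left.
November 1925 has 30 days: 299 − 30 = 269 left.
December 1925 has 31 days: 269 − 31 = 238 left.
January 1926 has 31 days: 238 − 31 = 207 left.
February 1926 has 28 days (1926 is not a leap year): 207 − 28 = 179 left.
March 1926 has 31 days: 179 − 31 = 148 left.
April 1926 has 30 days: 148 − 30 = 118 left.
May 1926 has 31 days: 118 − 31 = 87 left.
June 1926 has 30 days: 87 − 30 = 57 left.
July 1926 has 31 days: 57 − 31 = 26 left.
26 days into August 1926 → August 26, 1926.

August 26, 1926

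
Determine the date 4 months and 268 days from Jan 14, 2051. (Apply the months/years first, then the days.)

February 6, 2052

Counting forward 4 months and 268 days from January 14, 2051: first the month/year part, then the days.
month 1 + 4 = 5 → May 2051.
Day 14 is valid in May, giving May 14, 2051.
Now add 268 days from May 14, 2051.
May has 31 days, so 31 − 14 = 17 days remain after May 14, 2051; 268 − 17 = 251 left.
June 2051 has 30 days: 251 − 30 = 221 left.
July 2051 has 31 days: 221 − 31 = 190 left.
August 2051 has 31 days: 190 − 31 = 159 left.
September 2051 has 30 days: 159 − 30 = 129 left.
October 2051 has 31 days: 129 − 31 = 98 left.
November 2051 has 30 days: 98 − 30 = 68 left.
December 2051 has 31 days: 68 − 31 = 37 left.
January 2052 has 31 days: 37 − 31 = 6 left.
6 days into February 2052 → February 6, 2052.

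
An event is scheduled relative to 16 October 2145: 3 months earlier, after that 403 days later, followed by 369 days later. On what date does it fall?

August 27, 2147

Subtracting 3 months from October 16, 2145:
month 10 − 3 = 7 → July 2145.
Day 16 is valid in July, giving July 16, 2145.
Advancing 403 days from July 16, 2145:
July has 31 days, so 31 − 16 = 15 days remain after July 16, 2145; 403 − 15 = 388 left.
August 2145 has 31 days: 388 − 31 = 357 left.
September 2145 has 30 days: 357 − 30 = 327 left.
October 2145 has 31 days: 327 − 31 = 296 left.
November 2145 has 30 days: 296 − 30 = 266 left.
December 2145 has 31 days: 266 − 31 = 235 left.
January 2146 has 31 days: 235 − 31 = 204 left.
February 2146 has 28 days (2146 is not a leap year): 204 − 28 = 176 left.
March 2146 has 31 days: 176 − 31 = 145 left.
April 2146 has 30 days: 145 − 30 = 115 left.
May 2146 has 31 days: 115 − 31 = 84 left.
June 2146 has 30 days: 84 − 30 = 54 left.
July 2146 has 31 days: 54 − 31 = 23 left.
23 days into August 2146 → August 23, 2146.
Advancing 369 days from August 23, 2146:
August has 31 days, so 31 − 23 = 8 days remain after August 23, 2146; 369 − 8 = 361 left.
September 2146 has 30 days: 361 − 30 = 331 left.
October 2146 has 31 days: 331 − 31 = 300 left.
November 2146 has 30 days: 300 − 30 = 270 left.
December 2146 has 31 days: 270 − 31 = 239 left.
January 2147 has 31 days: 239 − 31 = 208 left.
February 2147 has 28 days (2147 is not a leap year): 208 − 28 = 180 left.
March 2147 has 31 days: 180 − 31 = 149 left.
April 2147 has 30 days: 149 − 30 = 119 left.
May 2147 has 31 days: 119 − 31 = 88 left.
June 2147 has 30 days: 88 − 30 = 58 left.
July 2147 has 31 days: 58 − 31 = 27 left.
27 days into August 2147 → August 27, 2147.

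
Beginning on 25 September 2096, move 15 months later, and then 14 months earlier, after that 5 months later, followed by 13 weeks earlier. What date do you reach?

Advancing 15 months from September 25, 2096:
month 9 + 15 = 24, which is month 12 of year 2097 → December 2097.
Day 25 is valid in December, giving December 25, 2097.
Subtracting 14 months from December 25, 2097:
month 12 − 14 = -2, which is month 10 of year 2096 → October 2096.
Day 25 is valid in October, giving October 25, 2096.
Advancing 5 months from October 25, 2096:
month 10 + 5 = 15, which is month 3 of year 2097 → March 2097.
Day 25 is valid in March, giving March 25, 2097.
Going back 13 weeks (= 91 days) from March 25, 2097:
Going back 25 days from March 25, 2097 reaches the end of the previous month; 91 − 25 = 66 left.
February 2097 has 28 days (2097 is not a leap year): 66 − 28 = 38 left.
January 2097 has 31 days: 38 − 31 = 7 left.
December 2096 has 31 days; 31 − 7 = 24 → December 24, 2096.

December 24, 2096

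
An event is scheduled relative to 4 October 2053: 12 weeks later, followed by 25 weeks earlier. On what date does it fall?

Adding 12 weeks (= 84 days) from October 4, 2053:
October has 31 days, so 31 − 4 = 27 days remain after October 4, 2053; 84 − 27 = 57 left.
November 2053 has 30 days: 57 − 30 = 27 left.
27 days into December 2053 → December 27, 2053.
Going back 25 weeks (= 175 days) from December 27, 2053:
Going back 27 days from December 27, 2053 reaches the end of the previous month; 175 − 27 = 148 left.
November 2053 has 30 days: 148 − 30 = 118 left.
October 2053 has 31 days: 118 − 31 = 87 left.
September 2053 has 30 days: 87 − 30 = 57 left.
August 2053 has 31 days: 57 − 31 = 26 left.
July 2053 has 31 days; 31 − 26 = 5 → July 5, 2053.

July 5, 2053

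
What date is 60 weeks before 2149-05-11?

Counting back 60 weeks = 420 days from May 11, 2149.
Going back 11 days from May 11, 2149 reaches the end of the previous month; 420 − 11 = 409 left.
April 2149 has 30 days: 409 − 30 = 379 left.
March 2149 has 31 days: 379 − 31 = 348 left.
February 2149 has 28 days (2149 is not a leap year): 348 − 28 = 320 left.
January 2149 has 31 days: 320 − 31 = 289 left.
December 2148 has 31 days: 289 − 31 = 258 left.
November 2148 has 30 days: 258 − 30 = 228 left.
October 2148 has 31 days: 228 − 31 = 197 left.
September 2148 has 30 days: 197 − 30 = 167 left.
August 2148 has 31 days: 167 − 31 = 136 left.
July 2148 has 31 days: 136 − 31 = 105 left.
June 2148 has 30 days: 105 − 30 = 75 left.
May 2148 has 31 days: 75 − 31 = 44 left.
April 2148 has 30 days: 44 − 30 = 14 left.
March 2148 has 31 days; 31 − 14 = 17 → March 17, 2148.

March 17, 2148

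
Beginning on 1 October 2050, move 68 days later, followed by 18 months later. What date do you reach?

Counting forward 68 days from October 1, 2050:
October has 31 days, so 31 − 1 = 30 days remain after October 1, 2050; 68 − 30 = 38 left.
November 2050 has 30 days: 38 − 30 = 8 left.
8 days into December 2050 → December 8, 2050.
Advancing 18 months from December 8, 2050:
month 12 + 18 = 30, which is month 6 of year 2052 → June 2052.
Day 8 is valid in June, giving June 8, 2052.

June 8, 2052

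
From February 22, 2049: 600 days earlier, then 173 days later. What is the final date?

Subtracting 600 days from February 22, 2049:
Going back 22 days from February 22, 2049 reaches the end of the previous month; 600 − 22 = 578 left.
January 2049 has 31 days: 578 − 31 = 547 left.
December 2048 has 31 days: 547 − 31 = 516 left.
November 2048 has 30 days: 516 − 30 = 486 left.
October 2048 has 31 days: 486 − 31 = 455 left.
September 2048 has 30 days: 455 − 30 = 425 left.
August 2048 has 31 days: 425 − 31 = 394 left.
July 2048 has 31 days: 394 − 31 = 363 left.
June 2048 has 30 days: 363 − 30 = 333 left.
May 2048 has 31 days: 333 − 31 = 302 left.
April 2048 has 30 days: 302 − 30 = 272 left.
March 2048 has 31 days: 272 − 31 = 241 left.
February 2048 has 29 days (2048 is a leap year): 241 − 29 = 212 left.
January 2048 has 31 days: 212 − 31 = 181 left.
December 2047 has 31 days: 181 − 31 = 150 left.
November 2047 has 30 days: 150 − 30 = 120 left.
October 2047 has 31 days: 120 − 31 = 89 left.
September 2047 has 30 days: 89 − 30 = 59 left.
August 2047 has 31 days: 59 − 31 = 28 left.
July 2047 has 31 days; 31 − 28 = 3 → July 3, 2047.
Adding 173 days from July 3, 2047:
July has 31 days, so 31 − 3 = 28 days remain after July 3, 2047; 173 − 28 = 145 left.
August 2047 has 31 days: 145 − 31 = 114 left.
September 2047 has 30 days: 114 − 30 = 84 left.
October 2047 has 31 days: 84 − 31 = 53 left.
November 2047 has 30 days: 53 − 30 = 23 left.
23 days into December 2047 → December 23, 2047.

December 23, 2047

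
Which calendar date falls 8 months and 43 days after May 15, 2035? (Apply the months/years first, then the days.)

February 27, 2036

Adding 8 months and 43 days from May 15, 2035: first the month/year part, then the days.
month 5 + 8 = 13, which is month 1 of year 2036 → January 2036.
Day 15 is valid in January, giving January 15, 2036.
Now add 43 days from January 15, 2036.
January has 31 days, so 31 − 15 = 16 days remain after January 15, 2036; 43 − 16 = 27 left.
27 days into February 2036 → February 27, 2036.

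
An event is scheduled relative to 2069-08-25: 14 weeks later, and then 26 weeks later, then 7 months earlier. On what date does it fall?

Advancing 14 weeks (= 98 days) from August 25, 2069:
August has 31 days, so 31 − 25 = 6 days remain after August 25, 2069; 98 − 6 = 92 left.
September 2069 has 30 days: 92 − 30 = 62 left.
October 2069 has 31 days: 62 − 31 = 31 left.
November 2069 has 30 days: 31 − 30 = 1 left.
1 day into December 2069 → December 1, 2069.
Advancing 26 weeks (= 182 days) from December 1, 2069:
December has 31 days, so 31 − 1 = 30 days remain after December 1, 2069; 182 − 30 = 152 left.
January 2070 has 31 days: 152 − 31 = 121 left.
February 2070 has 28 days (2070 is not a leap year): 121 − 28 = 93 left.
March 2070 has 31 days: 93 − 31 = 62 left.
April 2070 has 30 days: 62 − 30 = 32 left.
May 2070 has 31 days: 32 − 31 = 1 left.
1 day into June 2070 → June 1, 2070.
Counting back 7 months from June 1, 2070:
month 6 − 7 = -1, which is month 11 of year 2069 → November 2069.
Day 1 is valid in November, giving November 1, 2069.

November 1, 2069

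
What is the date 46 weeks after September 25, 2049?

August 13, 2050

Adding 46 weeks = 322 days from September 25, 2049.
September has 30 days, so 30 − 25 = 5 days remain after September 25, 2049; 322 − 5 = 317 left.
October 2049 has 31 days: 317 − 31 = 286 left.
November 2049 has 30 days: 286 − 30 = 256 left.
December 2049 has 31 days: 256 − 31 = 225 left.
January 2050 has 31 days: 225 − 31 = 194 left.
February 2050 has 28 days (2050 is not a leap year): 194 − 28 = 166 left.
March 2050 has 31 days: 166 − 31 = 135 left.
April 2050 has 30 days: 135 − 30 = 105 left.
May 2050 has 31 days: 105 − 31 = 74 left.
June 2050 has 30 days: 74 − 30 = 44 left.
July 2050 has 31 days: 44 − 31 = 13 left.
13 days into August 2050 → August 13, 2050.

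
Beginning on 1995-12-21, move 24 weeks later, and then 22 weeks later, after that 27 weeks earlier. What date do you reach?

Advancing 24 weeks (= 168 days) from December 21, 1995:
December has 31 days, so 31 − 21 = 10 days remain after December 21, 1995; 168 − 10 = 158 left.
January 1996 has 31 days: 158 − 31 = 127 left.
February 1996 has 29 days (1996 is a leap year): 127 − 29 = 98 left.
March 1996 has 31 days: 98 − 31 = 67 left.
April 1996 has 30 days: 67 − 30 = 37 left.
May 1996 has 31 days: 37 − 31 = 6 left.
6 days into June 1996 → June 6, 1996.
Adding 22 weeks (= 154 days) from June 6, 1996:
June has 30 days, so 30 − 6 = 24 days remain after June 6, 1996; 154 − 24 = 130 left.
July 1996 has 31 days: 130 − 31 = 99 left.
August 1996 has 31 days: 99 − 31 = 68 left.
September 1996 has 30 days: 68 − 30 = 38 left.
October 1996 has 31 days: 38 − 31 = 7 left.
7 days into November 1996 → November 7, 1996.
Counting back 27 weeks (= 189 days) from November 7, 1996:
Going back 7 days from November 7, 1996 reaches the end of the previous month; 189 − 7 = 182 left.
October 1996 has 31 days: 182 − 31 = 151 left.
September 1996 has 30 days: 151 − 30 = 121 left.
August 1996 has 31 days: 121 − 31 = 90 left.
July 1996 has 31 days: 90 − 31 = 59 left.
June 1996 has 30 days: 59 − 30 = 29 left.
May 1996 has 31 days; 31 − 29 = 2 → May 2, 1996.

May 2, 1996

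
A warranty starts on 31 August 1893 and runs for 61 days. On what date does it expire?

October 31, 1893

Advancing 61 days from August 31, 1893.
August has 31 days, so 31 − 31 = 0 days remain after August 31, 1893; 61 − 0 = 61 left.
September 1893 has 30 days: 61 − 30 = 31 left.
31 days into October 1893 → October 31, 1893.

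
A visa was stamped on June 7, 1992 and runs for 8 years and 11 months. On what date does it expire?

Counting forward 8 years and 11 months from June 7, 1992.
+8 years → 2000; month 6 + 11 = 17, which is month 5 of year 2001 → May 2001.
Day 7 is valid in May, giving May 7, 2001.

May 7, 2001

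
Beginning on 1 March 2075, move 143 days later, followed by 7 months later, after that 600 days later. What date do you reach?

Counting forward 143 days from March 1, 2075:
March has 31 days, so 31 − 1 = 30 days remain after March 1, 2075; 143 − 30 = 113 left.
April 2075 has 30 days: 113 − 30 = 83 left.
May 2075 has 31 days: 83 − 31 = 52 left.
June 2075 has 30 days: 52 − 30 = 22 left.
22 days into July 2075 → July 22, 2075.
Advancing 7 months from July 22, 2075:
month 7 + 7 = 14, which is month 2 of year 2076 → February 2076.
Day 22 is valid in February, giving February 22, 2076.
Counting forward 600 days from February 22, 2076:
February has 29 days, so 29 − 22 = 7 days remain after February 22, 2076; 600 − 7 = 593 left.
March 2076 has 31 days: 593 − 31 = 562 left.
April 2076 has 30 days: 562 − 30 = 532 left.
May 2076 has 31 days: 532 − 31 = 501 left.
June 2076 has 30 days: 501 − 30 = 471 left.
July 2076 has 31 days: 471 − 31 = 440 left.
August 2076 has 31 days: 440 − 31 = 409 left.
September 2076 has 30 days: 409 − 30 = 379 left.
October 2076 has 31 days: 379 − 31 = 348 left.
November 2076 has 30 days: 348 − 30 = 318 left.
December 2076 has 31 days: 318 − 31 = 287 left.
January 2077 has 31 days: 287 − 31 = 256 left.
February 2077 has 28 days (2077 is not a leap year): 256 − 28 = 228 left.
March 2077 has 31 days: 228 − 31 = 197 left.
April 2077 has 30 days: 197 − 30 = 167 left.
May 2077 has 31 days: 167 − 31 = 136 left.
June 2077 has 30 days: 136 − 30 = 106 left.
July 2077 has 31 days: 106 − 31 = 75 left.
August 2077 has 31 days: 75 − 31 = 44 left.
September 2077 has 30 days: 44 − 30 = 14 left.
14 days into October 2077 → October 14, 2077.

October 14, 2077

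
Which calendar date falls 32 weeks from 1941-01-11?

Counting forward 32 weeks = 224 days from January 11, 1941.
January has 31 days, so 31 − 11 = 20 days remain after January 11, 1941; 224 − 20 = 204 left.
February 1941 has 28 days (1941 is not a leap year): 204 − 28 = 176 left.
March 1941 has 31 days: 176 − 31 = 145 left.
April 1941 has 30 days: 145 − 30 = 115 left.
May 1941 has 31 days: 115 − 31 = 84 left.
June 1941 has 30 days: 84 − 30 = 54 left.
July 1941 has 31 days: 54 − 31 = 23 left.
23 days into August 1941 → August 23, 1941.

August 23, 1941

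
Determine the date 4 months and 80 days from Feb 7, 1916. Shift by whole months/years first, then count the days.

Counting forward 4 months and 80 days from February 7, 1916: first the month/year part, then the days.
month 2 + 4 = 6 → June 1916.
Day 7 is valid in June, giving June 7, 1916.
Now add 80 days from June 7, 1916.
June has 30 days, so 30 − 7 = 23 days remain after June 7, 1916; 80 − 23 = 57 left.
July 1916 has 31 days: 57 − 31 = 26 left.
26 days into August 1916 → August 26, 1916.

August 26, 1916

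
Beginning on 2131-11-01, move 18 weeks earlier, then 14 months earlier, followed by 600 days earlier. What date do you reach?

Going back 18 weeks (= 126 days) from November 1, 2131:
Going back 1 day from November 1, 2131 reaches the end of the previous month; 126 − 1 = 125 left.
October 2131 has 31 days: 125 − 31 = 94 left.
September 2131 has 30 days: 94 − 30 = 64 left.
August 2131 has 31 days: 64 − 31 = 33 left.
July 2131 has 31 days: 33 − 31 = 2 left.
June 2131 has 30 days; 30 − 2 = 28 → June 28, 2131.
Counting back 14 months from June 28, 2131:
month 6 − 14 = -8, which is month 4 of year 2130 → April 2130.
Day 28 is valid in April, giving April 28, 2130.
Counting back 600 days from April 28, 2130:
Going back 28 days from April 28, 2130 reaches the end of the previous month; 600 − 28 = 572 left.
March 2130 has 31 days: 572 − 31 = 541 left.
February 2130 has 28 days (2130 is not a leap year): 541 − 28 = 513 left.
January 2130 has 31 days: 513 − 31 = 482 left.
December 2129 has 31 days: 482 − 31 = 451 left.
November 2129 has 30 days: 451 − 30 = 421 left.
October 2129 has 31 days: 421 − 31 = 390 left.
September 2129 has 30 days: 390 − 30 = 360 left.
August 2129 has 31 days: 360 − 31 = 329 left.
July 2129 has 31 days: 329 − 31 = 298 left.
June 2129 has 30 days: 298 − 30 = 268 left.
May 2129 has 31 days: 268 − 31 = 237 left.
April 2129 has 30 days: 237 − 30 = 207 left.
March 2129 has 31 days: 207 − 31 = 176 left.
February 2129 has 28 days (2129 is not a leap year): 176 − 28 = 148 left.
January 2129 has 31 days: 148 − 31 = 117 left.
December 2128 has 31 days: 117 − 31 = 86 left.
November 2128 has 30 days: 86 − 30 = 56 left.
October 2128 has 31 days: 56 − 31 = 25 left.
September 2128 has 30 days; 30 − 25 = 5 → September 5, 2128.

September 5, 2128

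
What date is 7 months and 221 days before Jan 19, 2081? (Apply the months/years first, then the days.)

Subtracting 7 months and 221 days from January 19, 2081: first the month/year part, then the days.
month 1 − 7 = -6, which is month 6 of year 2080 → June 2080.
Day 19 is valid in June, giving June 19, 2080.
Now subtract 221 days from June 19, 2080.
Going back 19 days from June 19, 2080 reaches the end of the previous month; 221 − 19 = 202 left.
May 2080 has 31 days: 202 − 31 = 171 left.
April 2080 has 30 days: 171 − 30 = 141 left.
March 2080 has 31 days: 141 − 31 = 110 left.
February 2080 has 29 days (2080 is a leap year): 110 − 29 = 81 left.
January 2080 has 31 days: 81 − 31 = 50 left.
December 2079 has 31 days: 50 − 31 = 19 left.
November 2079 has 30 days; 30 − 19 = 11 → November 11, 2079.

November 11, 2079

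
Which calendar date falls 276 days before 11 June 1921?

September 8, 1920

Counting back 276 days from June 11, 1921.
Going back 11 days from June 11, 1921 reaches the end of the previous month; 276 − 11 = 265 left.
May 1921 has 31 days: 265 − 31 = 234 left.
April 1921 has 30 days: 234 − 30 = 204 left.
March 1921 has 31 days: 204 − 31 = 173 left.
February 1921 has 28 days (1921 is not a leap year): 173 − 28 = 145 left.
January 1921 has 31 days: 145 − 31 = 114 left.
December 1920 has 31 days: 114 − 31 = 83 left.
November 1920 has 30 days: 83 − 30 = 53 left.
October 1920 has 31 days: 53 − 31 = 22 left.
September 1920 has 30 days; 30 − 22 = 8 → September 8, 1920.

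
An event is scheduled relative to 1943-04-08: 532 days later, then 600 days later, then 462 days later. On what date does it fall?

Counting forward 532 days from April 8, 1943:
April has 30 days, so 30 − 8 = 22 days remain after April 8, 1943; 532 − 22 = 510 left.
May 1943 has 31 days: 510 − 31 = 479 left.
June 1943 has 30 days: 479 − 30 = 449 left.
July 1943 has 31 days: 449 − 31 = 418 left.
August 1943 has 31 days: 418 − 31 = 387 left.
September 1943 has 30 days: 387 − 30 = 357 left.
October 1943 has 31 days: 357 − 31 = 326 left.
November 1943 has 30 days: 326 − 30 = 296 left.
December 1943 has 31 days: 296 − 31 = 265 left.
January 1944 has 31 days: 265 − 31 = 234 left.
February 1944 has 29 days (1944 is a leap year): 234 − 29 = 205 left.
March 1944 has 31 days: 205 − 31 = 174 left.
April 1944 has 30 days: 174 − 30 = 144 left.
May 1944 has 31 days: 144 − 31 = 113 left.
June 1944 has 30 days: 113 − 30 = 83 left.
July 1944 has 31 days: 83 − 31 = 52 left.
August 1944 has 31 days: 52 − 31 = 21 left.
21 days into September 1944 → September 21, 1944.
Advancing 600 days from September 21, 1944:
September has 30 days, so 30 − 21 = 9 days remain after September 21, 1944; 600 − 9 = 591 left.
October 1944 has 31 days: 591 − 31 = 560 left.
November 1944 has 30 days: 560 − 30 = 530 left.
December 1944 has 31 days: 530 − 31 = 499 left.
January 1945 has 31 days: 499 − 31 = 468 left.
February 1945 has 28 days (1945 is not a leap year): 468 − 28 = 440 left.
March 1945 has 31 days: 440 − 31 = 409 left.
April 1945 has 30 days: 409 − 30 = 379 left.
May 1945 has 31 days: 379 − 31 = 348 left.
June 1945 has 30 days: 348 − 30 = 318 left.
July 1945 has 31 days: 318 − 31 = 287 left.
August 1945 has 31 days: 287 − 31 = 256 left.
September 1945 has 30 days: 256 − 30 = 226 left.
October 1945 has 31 days: 226 − 31 = 195 left.
November 1945 has 30 days: 195 − 30 = 165 left.
December 1945 has 31 days: 165 − 31 = 134 left.
January 1946 has 31 days: 134 − 31 = 103 left.
February 1946 has 28 days (1946 is not a leap year): 103 − 28 = 75 left.
March 1946 has 31 days: 75 − 31 = 44 left.
April 1946 has 30 days: 44 − 30 = 14 left.
14 days into May 1946 → May 14, 1946.
Counting forward 462 days from May 14, 1946:
May has 31 days, so 31 − 14 = 17 days remain after May 14, 1946; 462 − 17 = 445 left.
June 1946 has 30 days: 445 − 30 = 415 left.
July 1946 has 31 days: 415 − 31 = 384 left.
August 1946 has 31 days: 384 − 31 = 353 left.
September 1946 has 30 days: 353 − 30 = 323 left.
October 1946 has 31 days: 323 − 31 = 292 left.
November 1946 has 30 days: 292 − 30 = 262 left.
December 1946 has 31 days: 262 − 31 = 231 left.
January 1947 has 31 days: 231 − 31 = 200 left.
February 1947 has 28 days (1947 is not a leap year): 200 − 28 = 172 left.
March 1947 has 31 days: 172 − 31 = 141 left.
April 1947 has 30 days: 141 − 30 = 111 left.
May 1947 has 31 days: 111 − 31 = 80 left.
June 1947 has 30 days: 80 − 30 = 50 left.
July 1947 has 31 days: 50 − 31 = 19 left.
19 days into August 1947 → August 19, 1947.

August 19, 1947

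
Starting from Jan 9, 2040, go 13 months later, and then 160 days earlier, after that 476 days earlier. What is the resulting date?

Advancing 13 months from January 9, 2040:
month 1 + 13 = 14, which is month 2 of year 2041 → February 2041.
Day 9 is valid in February, giving February 9, 2041.
Going back 160 days from February 9, 2041:
Going back 9 days from February 9, 2041 reaches the end of the previous month; 160 − 9 = 151 left.
January 2041 has 31 days: 151 − 31 = 120 left.
December 2040 has 31 days: 120 − 31 = 89 left.
November 2040 has 30 days: 89 − 30 = 59 left.
October 2040 has 31 days: 59 − 31 = 28 left.
September 2040 has 30 days; 30 − 28 = 2 → September 2, 2040.
Counting back 476 days from September 2, 2040:
Going back 2 days from September 2, 2040 reaches the end of the previous month; 476 − 2 = 474 left.
August 2040 has 31 days: 474 − 31 = 443 left.
July 2040 has 31 days: 443 − 31 = 412 left.
June 2040 has 30 days: 412 − 30 = 382 left.
May 2040 has 31 days: 382 − 31 = 351 left.
April 2040 has 30 days: 351 − 30 = 321 left.
March 2040 has 31 days: 321 − 31 = 290 left.
February 2040 has 29 days (2040 is a leap year): 290 − 29 = 261 left.
January 2040 has 31 days: 261 − 31 = 230 left.
December 2039 has 31 days: 230 − 31 = 199 left.
November 2039 has 30 days: 199 − 30 = 169 left.
October 2039 has 31 days: 169 − 31 = 138 left.
September 2039 has 30 days: 138 − 30 = 108 left.
August 2039 has 31 days: 108 − 31 = 77 left.
July 2039 has 31 days: 77 − 31 = 46 left.
June 2039 has 30 days: 46 − 30 = 16 left.
May 2039 has 31 days; 31 − 16 = 15 → May 15, 2039.

May 15, 2039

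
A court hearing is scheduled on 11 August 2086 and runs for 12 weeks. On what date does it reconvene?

November 3, 2086

Adding 12 weeks = 84 days from August 11, 2086.
August has 31 days, so 31 − 11 = 20 days remain after August 11, 2086; 84 − 20 = 64 left.
September 2086 has 30 days: 64 − 30 = 34 left.
October 2086 has 31 days: 34 − 31 = 3 left.
3 days into November 2086 → November 3, 2086.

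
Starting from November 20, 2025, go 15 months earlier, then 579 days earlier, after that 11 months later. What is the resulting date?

Subtracting 15 months from November 20, 2025:
month 11 − 15 = -4, which is month 8 of year 2024 → August 2024.
Day 20 is valid in August, giving August 20, 2024.
Counting back 579 days from August 20, 2024:
Going back 20 days from August 20, 2024 reaches the end of the previous month; 579 − 20 = 559 left.
July 2024 has 31 days: 559 − 31 = 528 left.
June 2024 has 30 days: 528 − 30 = 498 left.
May 2024 has 31 days: 498 − 31 = 467 left.
April 2024 has 30 days: 467 − 30 = 437 left.
March 2024 has 31 days: 437 − 31 = 406 left.
February 2024 has 29 days (2024 is a leap year): 406 − 29 = 377 left.
January 2024 has 31 days: 377 − 31 = 346 left.
December 2023 has 31 days: 346 − 31 = 315 left.
November 2023 has 30 days: 315 − 30 = 285 left.
October 2023 has 31 days: 285 − 31 = 254 left.
September 2023 has 30 days: 254 − 30 = 224 left.
August 2023 has 31 days: 224 − 31 = 193 left.
July 2023 has 31 days: 193 − 31 = 162 left.
June 2023 has 30 days: 162 − 30 = 132 left.
May 2023 has 31 days: 132 − 31 = 101 left.
April 2023 has 30 days: 101 − 30 = 71 left.
March 2023 has 31 days: 71 − 31 = 40 left.
February 2023 has 28 days (2023 is not a leap year): 40 − 28 = 12 left.
January 2023 has 31 days; 31 − 12 = 19 → January 19, 2023.
Adding 11 months from January 19, 2023:
month 1 + 11 = 12 → December 2023.
Day 19 is valid in December, giving December 19, 2023.

December 19, 2023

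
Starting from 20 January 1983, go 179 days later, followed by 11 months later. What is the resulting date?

June 18, 1984

Counting forward 179 days from January 20, 1983:
January has 31 days, so 31 − 20 = 11 days remain after January 20, 1983; 179 − 11 = 168 left.
February 1983 has 28 days (1983 is not a leap year): 168 − 28 = 140 left.
March 1983 has 31 days: 140 − 31 = 109 left.
April 1983 has 30 days: 109 − 30 = 79 left.
May 1983 has 31 days: 79 − 31 = 48 left.
June 1983 has 30 days: 48 − 30 = 18 left.
18 days into July 1983 → July 18, 1983.
Counting forward 11 months from July 18, 1983:
month 7 + 11 = 18, which is month 6 of year 1984 → June 1984.
Day 18 is valid in June, giving June 18, 1984.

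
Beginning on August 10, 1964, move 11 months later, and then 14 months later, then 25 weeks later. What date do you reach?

March 4, 1967

Counting forward 11 months from August 10, 1964:
month 8 + 11 = 19, which is month 7 of year 1965 → July 1965.
Day 10 is valid in July, giving July 10, 1965.
Advancing 14 months from July 10, 1965:
month 7 + 14 = 21, which is month 9 of year 1966 → September 1966.
Day 10 is valid in September, giving September 10, 1966.
Adding 25 weeks (= 175 days) from September 10, 1966:
September has 30 days, so 30 − 10 = 20 days remain after September 10, 1966; 175 − 20 = 155 left.
October 1966 has 31 days: 155 − 31 = 124 left.
November 1966 has 30 days: 124 − 30 = 94 left.
December 1966 has 31 days: 94 − 31 = 63 left.
January 1967 has 31 days: 63 − 31 = 32 left.
February 1967 has 28 days (1967 is not a leap year): 32 − 28 = 4 left.
4 days into March 1967 → March 4, 1967.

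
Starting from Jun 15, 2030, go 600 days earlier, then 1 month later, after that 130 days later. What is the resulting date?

Counting back 600 days from June 15, 2030:
Going back 15 days from June 15, 2030 reaches the end of the previous month; 600 − 15 = 585 left.
May 2030 has 31 days: 585 − 31 = 554 left.
April 2030 has 30 days: 554 − 30 = 524 left.
March 2030 has 31 days: 524 − 31 = 493 left.
February 2030 has 28 days (2030 is not a leap year): 493 − 28 = 465 left.
January 2030 has 31 days: 465 − 31 = 434 left.
December 2029 has 31 days: 434 − 31 = 403 left.
November 2029 has 30 days: 403 − 30 = 373 left.
October 2029 has 31 days: 373 − 31 = 342 left.
September 2029 has 30 days: 342 − 30 = 312 left.
August 2029 has 31 days: 312 − 31 = 281 left.
July 2029 has 31 days: 281 − 31 = 250 left.
June 2029 has 30 days: 250 − 30 = 220 left.
May 2029 has 31 days: 220 − 31 = 189 left.
April 2029 has 30 days: 189 − 30 = 159 left.
March 2029 has 31 days: 159 − 31 = 128 left.
February 2029 has 28 days (2029 is not a leap year): 128 − 28 = 100 left.
January 2029 has 31 days: 100 − 31 = 69 left.
December 2028 has 31 days: 69 − 31 = 38 left.
November 2028 has 30 days: 38 − 30 = 8 left.
October 2028 has 31 days; 31 − 8 = 23 → October 23, 2028.
Counting forward 1 month from October 23, 2028:
month 10 + 1 = 11 → November 2028.
Day 23 is valid in November, giving November 23, 2028.
Advancing 130 days from November 23, 2028:
November has 30 days, so 30 − 23 = 7 days remain after November 23, 2028; 130 − 7 = 123 left.
December 2028 has 31 days: 123 − 31 = 92 left.
January 2029 has 31 days: 92 − 31 = 61 left.
February 2029 has 28 days (2029 is not a leap year): 61 − 28 = 33 left.
March 2029 has 31 days: 33 − 31 = 2 left.
2 days into April 2029 → April 2, 2029.

April 2, 2029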